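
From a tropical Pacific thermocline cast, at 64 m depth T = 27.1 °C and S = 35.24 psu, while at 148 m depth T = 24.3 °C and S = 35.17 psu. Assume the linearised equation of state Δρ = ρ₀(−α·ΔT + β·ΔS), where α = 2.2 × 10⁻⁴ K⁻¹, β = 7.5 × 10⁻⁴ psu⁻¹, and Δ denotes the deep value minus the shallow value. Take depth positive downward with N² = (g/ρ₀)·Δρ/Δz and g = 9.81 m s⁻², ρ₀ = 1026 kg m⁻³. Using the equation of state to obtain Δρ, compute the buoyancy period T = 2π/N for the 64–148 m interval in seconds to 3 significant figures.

ΔT = -2.8 K, ΔS = -0.07 psu (deep − shallow).
Δρ/ρ₀ = −αΔT + βΔS = 6.16 × 10⁻⁴ − 5.25 × 10⁻⁵ = 5.635 × 10⁻⁴, so Δρ ≈ 0.5782 kg m⁻³.
N² = (g/ρ₀)·Δρ/Δz = g·(Δρ/ρ₀)/Δz = 9.81 × 5.635 × 10⁻⁴ / 84 = 6.5809 × 10⁻⁵ s⁻².
N = √(6.5809 × 10⁻⁵) = 8.1123 × 10⁻³ rad s⁻¹ → T = 2π/N = 774.53 s ≈ 775 s.

775 s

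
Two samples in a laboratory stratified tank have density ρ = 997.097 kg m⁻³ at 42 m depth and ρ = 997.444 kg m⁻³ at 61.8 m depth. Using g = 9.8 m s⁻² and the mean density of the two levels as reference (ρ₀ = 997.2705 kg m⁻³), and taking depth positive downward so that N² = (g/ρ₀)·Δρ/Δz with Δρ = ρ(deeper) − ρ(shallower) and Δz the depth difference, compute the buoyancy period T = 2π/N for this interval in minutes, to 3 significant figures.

7.98 min

Δρ = 997.444 − 997.097 = 0.347 kg m⁻³ over Δz = 61.8 − 42 = 19.8 m.
N² = (9.8/997.2705) × (0.347/19.8) = 1.7222 × 10⁻⁴ s⁻².
N = √(1.7222 × 10⁻⁴) = 0.013123 rad s⁻¹, so T = 2π/N = 478.79 s = 7.9798 min ≈ 7.98 min.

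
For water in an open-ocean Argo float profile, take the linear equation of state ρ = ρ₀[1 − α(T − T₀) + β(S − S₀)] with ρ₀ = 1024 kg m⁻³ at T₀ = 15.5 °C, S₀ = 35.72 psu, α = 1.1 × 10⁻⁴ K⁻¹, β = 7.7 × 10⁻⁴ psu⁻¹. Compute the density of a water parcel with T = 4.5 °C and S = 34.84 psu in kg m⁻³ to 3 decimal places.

T − T₀ = -11.0 K, S − S₀ = -0.88 psu.
Bracket = 1 − α·(-11.0) + β·(-0.88) = 1 + (5.324 × 10⁻⁴) = 1.0005324.
ρ = 1024 × 1.0005324 = 1024.545 kg m⁻³.

1024.545 kg m⁻³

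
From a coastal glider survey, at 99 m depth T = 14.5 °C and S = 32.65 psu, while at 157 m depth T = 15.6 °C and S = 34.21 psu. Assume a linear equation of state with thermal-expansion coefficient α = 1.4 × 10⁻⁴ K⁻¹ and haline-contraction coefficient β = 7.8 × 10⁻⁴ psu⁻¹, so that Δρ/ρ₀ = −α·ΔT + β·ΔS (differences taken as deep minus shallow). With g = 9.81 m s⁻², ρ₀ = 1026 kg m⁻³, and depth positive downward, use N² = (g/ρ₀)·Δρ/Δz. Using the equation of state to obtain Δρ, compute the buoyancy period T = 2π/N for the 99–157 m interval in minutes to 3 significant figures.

ΔT = +1.1 K, ΔS = +1.56 psu (deep − shallow).
Δρ/ρ₀ = −αΔT + βΔS = -1.54 × 10⁻⁴ + 1.2168 × 10⁻³ = 1.0628 × 10⁻³, so Δρ ≈ 1.090 kg m⁻³.
N² = (g/ρ₀)·Δρ/Δz = g·(Δρ/ρ₀)/Δz = 9.81 × 1.0628 × 10⁻³ / 58 = 1.7976 × 10⁻⁴ s⁻².
N = √(1.7976 × 10⁻⁴) = 0.013407 rad s⁻¹ → T = 2π/N = 468.65 s = 7.8108 min ≈ 7.81 min.

7.81 min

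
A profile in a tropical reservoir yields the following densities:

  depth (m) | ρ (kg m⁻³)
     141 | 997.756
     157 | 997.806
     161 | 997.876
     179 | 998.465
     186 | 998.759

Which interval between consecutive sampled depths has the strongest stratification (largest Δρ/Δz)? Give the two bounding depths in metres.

179–186 m

Compute the density gradient over each adjacent pair:
  141–157 m: Δρ/Δz = 0.050/16 = 3.1 × 10⁻³ kg m⁻⁴
  157–161 m: Δρ/Δz = 0.070/4 = 0.018 kg m⁻⁴
  161–179 m: Δρ/Δz = 0.589/18 = 0.033 kg m⁻⁴
  179–186 m: Δρ/Δz = 0.294/7 = 0.042 kg m⁻⁴
The largest gradient is in the 179–186 m interval — the pycnocline.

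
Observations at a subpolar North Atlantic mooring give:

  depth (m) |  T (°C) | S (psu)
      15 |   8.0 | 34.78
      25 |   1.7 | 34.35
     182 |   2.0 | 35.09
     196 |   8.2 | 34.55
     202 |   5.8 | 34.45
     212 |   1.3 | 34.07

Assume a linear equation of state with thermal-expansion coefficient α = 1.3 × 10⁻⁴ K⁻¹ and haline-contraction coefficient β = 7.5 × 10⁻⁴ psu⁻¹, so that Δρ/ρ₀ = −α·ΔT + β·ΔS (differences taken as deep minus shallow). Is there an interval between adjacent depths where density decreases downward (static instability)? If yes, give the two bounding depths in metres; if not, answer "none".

182–196 m

Evaluate Δρ/ρ₀ = −αΔT + βΔS across each adjacent pair:
  15–25 m: −αΔT+βΔS = −(1.3 × 10⁻⁴)(-6.3)+(7.5 × 10⁻⁴)(-0.43) = 5.0 × 10⁻⁴ → stable
  25–182 m: −αΔT+βΔS = −(1.3 × 10⁻⁴)(+0.3)+(7.5 × 10⁻⁴)(+0.74) = 5.2 × 10⁻⁴ → stable
  182–196 m: −αΔT+βΔS = −(1.3 × 10⁻⁴)(+6.2)+(7.5 × 10⁻⁴)(-0.54) = -1.2 × 10⁻³ → UNSTABLE
  196–202 m: −αΔT+βΔS = −(1.3 × 10⁻⁴)(-2.4)+(7.5 × 10⁻⁴)(-0.10) = 2.4 × 10⁻⁴ → stable
  202–212 m: −αΔT+βΔS = −(1.3 × 10⁻⁴)(-4.5)+(7.5 × 10⁻⁴)(-0.38) = 3.0 × 10⁻⁴ → stable
The 182–196 m interval has Δρ < 0: lighter water underlies denser water.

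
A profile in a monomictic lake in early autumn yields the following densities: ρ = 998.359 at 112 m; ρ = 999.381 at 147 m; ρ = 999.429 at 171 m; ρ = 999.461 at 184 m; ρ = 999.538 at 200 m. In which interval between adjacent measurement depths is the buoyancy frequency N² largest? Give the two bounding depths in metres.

Compute the density gradient over each adjacent pair:
  112–147 m: Δρ/Δz = 1.022/35 = 0.029 kg m⁻⁴
  147–171 m: Δρ/Δz = 0.048/24 = 2.0 × 10⁻³ kg m⁻⁴
  171–184 m: Δρ/Δz = 0.032/13 = 2.5 × 10⁻³ kg m⁻⁴
  184–200 m: Δρ/Δz = 0.077/16 = 4.8 × 10⁻³ kg m⁻⁴
The largest gradient is in the 112–147 m interval — the pycnocline.

112–147 m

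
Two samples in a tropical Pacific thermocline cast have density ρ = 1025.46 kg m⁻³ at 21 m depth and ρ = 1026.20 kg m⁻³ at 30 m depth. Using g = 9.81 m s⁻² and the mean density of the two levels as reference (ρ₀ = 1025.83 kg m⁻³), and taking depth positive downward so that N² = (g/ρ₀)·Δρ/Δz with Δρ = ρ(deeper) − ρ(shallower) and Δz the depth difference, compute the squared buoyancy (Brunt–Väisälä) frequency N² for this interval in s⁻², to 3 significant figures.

Δρ = 1026.20 − 1025.46 = 0.74 kg m⁻³ over Δz = 30 − 21 = 9 m.
N² = (9.81/1025.83) × (0.74/9) = 7.8629 × 10⁻⁴ s⁻² ≈ 7.86 × 10⁻⁴ s⁻².

7.86 × 10⁻⁴ s⁻²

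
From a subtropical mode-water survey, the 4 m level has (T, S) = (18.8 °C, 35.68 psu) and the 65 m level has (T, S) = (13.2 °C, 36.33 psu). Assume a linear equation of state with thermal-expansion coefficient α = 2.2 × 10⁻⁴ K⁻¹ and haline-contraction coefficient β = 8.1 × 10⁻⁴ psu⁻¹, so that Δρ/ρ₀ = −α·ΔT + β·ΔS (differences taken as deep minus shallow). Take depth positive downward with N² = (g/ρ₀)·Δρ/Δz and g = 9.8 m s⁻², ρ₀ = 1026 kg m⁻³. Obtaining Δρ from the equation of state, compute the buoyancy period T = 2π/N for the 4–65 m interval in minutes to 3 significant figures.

ΔT = -5.6 K, ΔS = +0.65 psu (deep − shallow).
Δρ/ρ₀ = −αΔT + βΔS = 1.232 × 10⁻³ + 5.265 × 10⁻⁴ = 1.7585 × 10⁻³, so Δρ ≈ 1.804 kg m⁻³.
N² = (g/ρ₀)·Δρ/Δz = g·(Δρ/ρ₀)/Δz = 9.8 × 1.7585 × 10⁻³ / 61 = 2.8251 × 10⁻⁴ s⁻².
N = √(2.8251 × 10⁻⁴) = 0.016808 rad s⁻¹ → T = 2π/N = 373.82 s = 6.2303 min ≈ 6.23 min.

6.23 min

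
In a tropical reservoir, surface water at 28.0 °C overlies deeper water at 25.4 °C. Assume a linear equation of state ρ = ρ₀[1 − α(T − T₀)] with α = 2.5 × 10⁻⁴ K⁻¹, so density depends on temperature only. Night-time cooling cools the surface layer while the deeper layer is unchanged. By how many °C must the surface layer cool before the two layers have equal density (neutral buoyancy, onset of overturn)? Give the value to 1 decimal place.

2.6 °C

With temperature the only control, equal density requires T_surf′ = T_deep.
T_surf′ = 25.4 °C.
Cooling required: 28.0 − 25.4 = 2.6 °C.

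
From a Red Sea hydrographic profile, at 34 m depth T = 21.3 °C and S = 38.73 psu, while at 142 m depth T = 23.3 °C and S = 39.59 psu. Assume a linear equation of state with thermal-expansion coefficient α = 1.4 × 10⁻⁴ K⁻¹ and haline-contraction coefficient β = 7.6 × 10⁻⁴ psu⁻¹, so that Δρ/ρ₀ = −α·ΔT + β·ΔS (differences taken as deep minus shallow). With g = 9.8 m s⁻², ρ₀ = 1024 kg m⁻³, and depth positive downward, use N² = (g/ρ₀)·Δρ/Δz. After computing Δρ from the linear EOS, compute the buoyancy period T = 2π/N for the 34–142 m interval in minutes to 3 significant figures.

18.0 min

ΔT = +2.0 K, ΔS = +0.86 psu (deep − shallow).
Δρ/ρ₀ = −αΔT + βΔS = -2.80 × 10⁻⁴ + 6.536 × 10⁻⁴ = 3.736 × 10⁻⁴, so Δρ ≈ 0.3826 kg m⁻³.
N² = (g/ρ₀)·Δρ/Δz = g·(Δρ/ρ₀)/Δz = 9.8 × 3.736 × 10⁻⁴ / 108 = 3.3901 × 10⁻⁵ s⁻².
N = √(3.3901 × 10⁻⁵) = 5.8225 × 10⁻³ rad s⁻¹ → T = 2π/N = 1.0791 × 10³ s = 17.985 min ≈ 18.0 min.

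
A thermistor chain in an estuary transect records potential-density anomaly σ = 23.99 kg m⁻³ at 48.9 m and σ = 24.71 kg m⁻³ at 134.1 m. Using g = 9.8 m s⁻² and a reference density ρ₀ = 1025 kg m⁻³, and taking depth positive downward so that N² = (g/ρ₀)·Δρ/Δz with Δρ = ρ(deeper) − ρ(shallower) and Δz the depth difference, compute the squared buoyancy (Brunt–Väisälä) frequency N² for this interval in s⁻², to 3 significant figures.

Δρ = 1024.71 − 1023.99 = 0.72 kg m⁻³ over Δz = 134.1 − 48.9 = 85.2 m.
N² = (9.8/1025) × (0.72/85.2) = 8.0797 × 10⁻⁵ s⁻² ≈ 8.08 × 10⁻⁵ s⁻².
Since Δρ > 0 the layer is stably stratified.

8.08 × 10⁻⁵ s⁻²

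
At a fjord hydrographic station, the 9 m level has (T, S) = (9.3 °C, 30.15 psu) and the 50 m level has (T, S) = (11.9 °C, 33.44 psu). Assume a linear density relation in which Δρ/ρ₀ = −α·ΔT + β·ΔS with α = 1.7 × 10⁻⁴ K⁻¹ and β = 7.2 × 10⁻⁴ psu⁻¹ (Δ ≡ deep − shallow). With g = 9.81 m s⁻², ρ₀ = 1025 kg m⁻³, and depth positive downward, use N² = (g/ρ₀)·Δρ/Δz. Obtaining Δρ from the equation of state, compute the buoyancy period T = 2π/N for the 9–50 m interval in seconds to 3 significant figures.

293 s

ΔT = +2.6 K, ΔS = +3.29 psu (deep − shallow).
Δρ/ρ₀ = −αΔT + βΔS = -4.42 × 10⁻⁴ + 2.3688 × 10⁻³ = 1.9268 × 10⁻³, so Δρ ≈ 1.975 kg m⁻³.
N² = (g/ρ₀)·Δρ/Δz = g·(Δρ/ρ₀)/Δz = 9.81 × 1.9268 × 10⁻³ / 41 = 4.6102 × 10⁻⁴ s⁻².
N = √(4.6102 × 10⁻⁴) = 0.021471 rad s⁻¹ → T = 2π/N = 292.64 s ≈ 293 s.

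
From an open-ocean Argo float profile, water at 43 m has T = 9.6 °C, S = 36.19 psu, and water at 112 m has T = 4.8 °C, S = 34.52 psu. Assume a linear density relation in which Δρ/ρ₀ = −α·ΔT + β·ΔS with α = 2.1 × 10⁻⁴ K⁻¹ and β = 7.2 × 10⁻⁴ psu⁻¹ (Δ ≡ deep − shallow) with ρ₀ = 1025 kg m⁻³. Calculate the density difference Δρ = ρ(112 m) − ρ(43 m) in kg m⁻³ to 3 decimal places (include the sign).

ΔT = -4.8 K, ΔS = -1.67 psu (deep − shallow).
Δρ/ρ₀ = −(2.1 × 10⁻⁴)(-4.8) + (7.2 × 10⁻⁴)(-1.67) = -1.944 × 10⁻⁴.
Δρ = 1025 × (-1.944 × 10⁻⁴) = -0.199 kg m⁻³.
Negative Δρ: lighter below, statically unstable.

-0.199 kg m⁻³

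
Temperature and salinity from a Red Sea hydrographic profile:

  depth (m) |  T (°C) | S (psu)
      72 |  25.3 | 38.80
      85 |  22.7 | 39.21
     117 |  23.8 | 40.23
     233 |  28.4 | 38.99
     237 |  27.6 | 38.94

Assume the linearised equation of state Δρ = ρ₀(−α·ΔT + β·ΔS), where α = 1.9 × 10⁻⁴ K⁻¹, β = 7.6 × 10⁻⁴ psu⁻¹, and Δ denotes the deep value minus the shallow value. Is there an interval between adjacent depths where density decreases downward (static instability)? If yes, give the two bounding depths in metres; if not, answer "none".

Evaluate Δρ/ρ₀ = −αΔT + βΔS across each adjacent pair:
  72–85 m: −αΔT+βΔS = −(1.9 × 10⁻⁴)(-2.6)+(7.6 × 10⁻⁴)(+0.41) = 8.1 × 10⁻⁴ → stable
  85–117 m: −αΔT+βΔS = −(1.9 × 10⁻⁴)(+1.1)+(7.6 × 10⁻⁴)(+1.02) = 5.7 × 10⁻⁴ → stable
  117–233 m: −αΔT+βΔS = −(1.9 × 10⁻⁴)(+4.6)+(7.6 × 10⁻⁴)(-1.24) = -1.8 × 10⁻³ → UNSTABLE
  233–237 m: −αΔT+βΔS = −(1.9 × 10⁻⁴)(-0.8)+(7.6 × 10⁻⁴)(-0.05) = 1.1 × 10⁻⁴ → stable
The 117–233 m interval has Δρ < 0: lighter water underlies denser water.

117–233 m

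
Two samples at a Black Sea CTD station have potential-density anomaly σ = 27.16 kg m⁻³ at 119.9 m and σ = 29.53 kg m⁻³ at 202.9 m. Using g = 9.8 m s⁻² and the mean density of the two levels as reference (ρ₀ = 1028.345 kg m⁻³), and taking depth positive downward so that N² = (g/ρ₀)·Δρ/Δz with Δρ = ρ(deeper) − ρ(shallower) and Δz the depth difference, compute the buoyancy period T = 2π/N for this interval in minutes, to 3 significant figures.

Δρ = 1029.53 − 1027.16 = 2.37 kg m⁻³ over Δz = 202.9 − 119.9 = 83 m.
N² = (9.8/1028.345) × (2.37/83) = 2.7212 × 10⁻⁴ s⁻².
N = √(2.7212 × 10⁻⁴) = 0.016496 rad s⁻¹, so T = 2π/N = 380.89 s = 6.3482 min ≈ 6.35 min.

6.35 min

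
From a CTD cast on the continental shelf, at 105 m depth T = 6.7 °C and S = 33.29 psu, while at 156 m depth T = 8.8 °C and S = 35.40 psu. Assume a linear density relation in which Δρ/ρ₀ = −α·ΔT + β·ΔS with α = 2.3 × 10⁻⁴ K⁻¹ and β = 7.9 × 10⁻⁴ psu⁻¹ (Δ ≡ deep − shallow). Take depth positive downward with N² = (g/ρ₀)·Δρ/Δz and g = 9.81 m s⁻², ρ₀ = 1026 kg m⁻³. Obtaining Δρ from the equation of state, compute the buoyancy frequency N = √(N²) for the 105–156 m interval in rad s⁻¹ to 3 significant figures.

0.0151 rad s⁻¹

ΔT = +2.1 K, ΔS = +2.11 psu (deep − shallow).
Δρ/ρ₀ = −αΔT + βΔS = -4.83 × 10⁻⁴ + 1.6669 × 10⁻³ = 1.1839 × 10⁻³, so Δρ ≈ 1.215 kg m⁻³.
N² = (g/ρ₀)·Δρ/Δz = g·(Δρ/ρ₀)/Δz = 9.81 × 1.1839 × 10⁻³ / 51 = 2.2773 × 10⁻⁴ s⁻².
N = √(2.2773 × 10⁻⁴) = 0.015091 rad s⁻¹ ≈ 0.0151 rad s⁻¹.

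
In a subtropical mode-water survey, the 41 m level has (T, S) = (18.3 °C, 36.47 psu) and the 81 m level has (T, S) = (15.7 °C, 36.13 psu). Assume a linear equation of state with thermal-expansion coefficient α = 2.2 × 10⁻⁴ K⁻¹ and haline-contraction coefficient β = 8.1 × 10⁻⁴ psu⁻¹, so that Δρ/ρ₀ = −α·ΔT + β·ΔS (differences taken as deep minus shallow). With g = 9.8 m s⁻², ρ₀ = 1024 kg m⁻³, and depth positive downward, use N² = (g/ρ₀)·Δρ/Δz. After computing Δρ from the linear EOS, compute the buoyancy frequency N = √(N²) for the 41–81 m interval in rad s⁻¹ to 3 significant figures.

8.52 × 10⁻³ rad s⁻¹

ΔT = -2.6 K, ΔS = -0.34 psu (deep − shallow).
Δρ/ρ₀ = −αΔT + βΔS = 5.72 × 10⁻⁴ − 2.754 × 10⁻⁴ = 2.966 × 10⁻⁴, so Δρ ≈ 0.3037 kg m⁻³.
N² = (g/ρ₀)·Δρ/Δz = g·(Δρ/ρ₀)/Δz = 9.8 × 2.966 × 10⁻⁴ / 40 = 7.2667 × 10⁻⁵ s⁻².
N = √(7.2667 × 10⁻⁵) = 8.5245 × 10⁻³ rad s⁻¹ ≈ 8.52 × 10⁻³ rad s⁻¹.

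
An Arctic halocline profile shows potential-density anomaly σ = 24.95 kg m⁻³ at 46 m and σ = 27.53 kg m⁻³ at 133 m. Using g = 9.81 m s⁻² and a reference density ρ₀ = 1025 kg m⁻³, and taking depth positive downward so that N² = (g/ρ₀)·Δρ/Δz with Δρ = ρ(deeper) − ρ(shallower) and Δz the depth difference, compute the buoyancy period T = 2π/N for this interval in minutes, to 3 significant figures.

Δρ = 1027.53 − 1024.95 = 2.58 kg m⁻³ over Δz = 133 − 46 = 87 m.
N² = (9.81/1025) × (2.58/87) = 2.8382 × 10⁻⁴ s⁻².
N = √(2.8382 × 10⁻⁴) = 0.016847 rad s⁻¹, so T = 2π/N = 372.96 s = 6.2160 min ≈ 6.22 min.

6.22 min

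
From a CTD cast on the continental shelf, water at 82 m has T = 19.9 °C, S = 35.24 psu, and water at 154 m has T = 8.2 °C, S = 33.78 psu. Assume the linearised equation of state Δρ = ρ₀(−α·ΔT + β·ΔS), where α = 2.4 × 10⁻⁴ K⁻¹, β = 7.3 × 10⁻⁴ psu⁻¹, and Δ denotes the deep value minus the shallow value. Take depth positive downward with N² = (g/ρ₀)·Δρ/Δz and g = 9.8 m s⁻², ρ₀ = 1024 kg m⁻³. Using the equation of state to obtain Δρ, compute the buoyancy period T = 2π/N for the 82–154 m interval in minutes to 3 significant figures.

ΔT = -11.7 K, ΔS = -1.46 psu (deep − shallow).
Δρ/ρ₀ = −αΔT + βΔS = 2.808 × 10⁻³ − 1.0658 × 10⁻³ = 1.7422 × 10⁻³, so Δρ ≈ 1.784 kg m⁻³.
N² = (g/ρ₀)·Δρ/Δz = g·(Δρ/ρ₀)/Δz = 9.8 × 1.7422 × 10⁻³ / 72 = 2.3713 × 10⁻⁴ s⁻².
N = √(2.3713 × 10⁻⁴) = 0.015399 rad s⁻¹ → T = 2π/N = 408.03 s = 6.8005 min ≈ 6.80 min.

6.80 min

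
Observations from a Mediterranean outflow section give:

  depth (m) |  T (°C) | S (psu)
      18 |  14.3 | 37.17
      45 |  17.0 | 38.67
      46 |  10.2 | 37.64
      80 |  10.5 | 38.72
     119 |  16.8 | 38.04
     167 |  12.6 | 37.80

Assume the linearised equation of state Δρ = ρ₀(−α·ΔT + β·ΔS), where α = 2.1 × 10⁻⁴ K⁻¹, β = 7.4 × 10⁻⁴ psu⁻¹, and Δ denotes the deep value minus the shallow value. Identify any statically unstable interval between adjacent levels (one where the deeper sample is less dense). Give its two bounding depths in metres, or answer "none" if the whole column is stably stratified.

Evaluate Δρ/ρ₀ = −αΔT + βΔS across each adjacent pair:
  18–45 m: −αΔT+βΔS = −(2.1 × 10⁻⁴)(+2.7)+(7.4 × 10⁻⁴)(+1.50) = 5.4 × 10⁻⁴ → stable
  45–46 m: −αΔT+βΔS = −(2.1 × 10⁻⁴)(-6.8)+(7.4 × 10⁻⁴)(-1.03) = 6.7 × 10⁻⁴ → stable
  46–80 m: −αΔT+βΔS = −(2.1 × 10⁻⁴)(+0.3)+(7.4 × 10⁻⁴)(+1.08) = 7.4 × 10⁻⁴ → stable
  80–119 m: −αΔT+βΔS = −(2.1 × 10⁻⁴)(+6.3)+(7.4 × 10⁻⁴)(-0.68) = -1.8 × 10⁻³ → UNSTABLE
  119–167 m: −αΔT+βΔS = −(2.1 × 10⁻⁴)(-4.2)+(7.4 × 10⁻⁴)(-0.24) = 7.0 × 10⁻⁴ → stable
The 80–119 m interval has Δρ < 0: lighter water underlies denser water.

80–119 m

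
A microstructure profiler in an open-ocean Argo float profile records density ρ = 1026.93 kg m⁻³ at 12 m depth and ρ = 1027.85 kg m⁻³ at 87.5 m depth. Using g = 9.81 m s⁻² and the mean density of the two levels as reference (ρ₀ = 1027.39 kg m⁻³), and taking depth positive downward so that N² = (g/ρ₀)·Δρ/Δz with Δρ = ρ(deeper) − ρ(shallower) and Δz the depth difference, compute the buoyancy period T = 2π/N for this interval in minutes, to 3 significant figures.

9.71 min

Δρ = 1027.85 − 1026.93 = 0.92 kg m⁻³ over Δz = 87.5 − 12 = 75.5 m.
N² = (9.81/1027.39) × (0.92/75.5) = 1.1635 × 10⁻⁴ s⁻².
N = √(1.1635 × 10⁻⁴) = 0.010787 rad s⁻¹, so T = 2π/N = 582.48 s = 9.7080 min ≈ 9.71 min.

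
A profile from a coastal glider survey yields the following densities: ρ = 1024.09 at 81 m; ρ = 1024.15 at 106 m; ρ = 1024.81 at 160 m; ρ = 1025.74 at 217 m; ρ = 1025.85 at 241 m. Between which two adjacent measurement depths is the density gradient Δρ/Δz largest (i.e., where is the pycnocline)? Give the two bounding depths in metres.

160–217 m

Compute the density gradient over each adjacent pair:
  81–106 m: Δρ/Δz = 0.06/25 = 2.4 × 10⁻³ kg m⁻⁴
  106–160 m: Δρ/Δz = 0.66/54 = 0.012 kg m⁻⁴
  160–217 m: Δρ/Δz = 0.93/57 = 0.016 kg m⁻⁴
  217–241 m: Δρ/Δz = 0.11/24 = 4.6 × 10⁻³ kg m⁻⁴
The largest gradient is in the 160–217 m interval — the pycnocline.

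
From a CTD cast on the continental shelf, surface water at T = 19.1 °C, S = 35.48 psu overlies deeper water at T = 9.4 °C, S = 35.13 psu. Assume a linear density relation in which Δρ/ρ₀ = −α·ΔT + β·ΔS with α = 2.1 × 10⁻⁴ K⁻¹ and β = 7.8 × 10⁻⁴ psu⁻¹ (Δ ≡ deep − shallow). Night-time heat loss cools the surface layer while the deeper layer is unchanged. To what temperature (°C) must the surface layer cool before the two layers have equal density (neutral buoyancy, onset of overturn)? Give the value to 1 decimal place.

10.7 °C

Neutral buoyancy requires Δρ = 0, i.e. −α(T_deep − T_surf′) + β(S_deep − S_surf) = 0.
T_surf′ = T_deep − (β/α)·ΔS = 9.4 − (7.8 × 10⁻⁴/2.1 × 10⁻⁴)·(-0.35) = 10.700 °C.
Cooling required: 19.1 − (10.700) = 8.400 °C.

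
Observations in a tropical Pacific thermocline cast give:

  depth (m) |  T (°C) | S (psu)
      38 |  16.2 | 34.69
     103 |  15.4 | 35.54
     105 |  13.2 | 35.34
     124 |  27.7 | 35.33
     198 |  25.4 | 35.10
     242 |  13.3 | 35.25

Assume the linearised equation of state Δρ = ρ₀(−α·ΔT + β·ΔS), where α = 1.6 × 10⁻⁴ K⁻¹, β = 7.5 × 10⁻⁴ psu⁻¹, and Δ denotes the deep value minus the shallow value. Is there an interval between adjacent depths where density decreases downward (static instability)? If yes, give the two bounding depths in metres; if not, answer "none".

Evaluate Δρ/ρ₀ = −αΔT + βΔS across each adjacent pair:
  38–103 m: −αΔT+βΔS = −(1.6 × 10⁻⁴)(-0.8)+(7.5 × 10⁻⁴)(+0.85) = 7.7 × 10⁻⁴ → stable
  103–105 m: −αΔT+βΔS = −(1.6 × 10⁻⁴)(-2.2)+(7.5 × 10⁻⁴)(-0.20) = 2.0 × 10⁻⁴ → stable
  105–124 m: −αΔT+βΔS = −(1.6 × 10⁻⁴)(+14.5)+(7.5 × 10⁻⁴)(-0.01) = -2.3 × 10⁻³ → UNSTABLE
  124–198 m: −αΔT+βΔS = −(1.6 × 10⁻⁴)(-2.3)+(7.5 × 10⁻⁴)(-0.23) = 2.0 × 10⁻⁴ → stable
  198–242 m: −αΔT+βΔS = −(1.6 × 10⁻⁴)(-12.1)+(7.5 × 10⁻⁴)(+0.15) = 2.0 × 10⁻³ → stable
The 105–124 m interval has Δρ < 0: lighter water underlies denser water.

105–124 m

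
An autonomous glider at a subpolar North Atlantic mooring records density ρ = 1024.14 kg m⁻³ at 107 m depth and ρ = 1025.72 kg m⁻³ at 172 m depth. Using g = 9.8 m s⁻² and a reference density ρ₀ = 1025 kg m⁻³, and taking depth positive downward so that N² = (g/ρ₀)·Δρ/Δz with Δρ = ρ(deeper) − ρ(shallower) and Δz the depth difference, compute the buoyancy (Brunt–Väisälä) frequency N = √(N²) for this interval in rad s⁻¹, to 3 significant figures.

Δρ = 1025.72 − 1024.14 = 1.58 kg m⁻³ over Δz = 172 − 107 = 65 m.
N² = (9.8/1025) × (1.58/65) = 2.3241 × 10⁻⁴ s⁻².
N = √(2.3241 × 10⁻⁴) = 0.015245 rad s⁻¹ ≈ 0.0152 rad s⁻¹.

0.0152 rad s⁻¹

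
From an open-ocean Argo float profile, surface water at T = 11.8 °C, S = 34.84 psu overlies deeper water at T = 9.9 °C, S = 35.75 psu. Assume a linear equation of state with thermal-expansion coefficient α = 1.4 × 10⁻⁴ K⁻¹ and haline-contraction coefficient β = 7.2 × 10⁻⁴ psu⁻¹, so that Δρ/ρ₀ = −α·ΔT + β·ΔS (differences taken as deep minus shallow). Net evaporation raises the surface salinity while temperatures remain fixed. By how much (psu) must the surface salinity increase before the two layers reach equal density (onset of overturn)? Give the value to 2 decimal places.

Neutral buoyancy requires −α(T_deep − T_surf) + β(S_deep − S_surf′) = 0.
S_surf′ = S_deep − (α/β)·ΔT = 35.75 − (1.4 × 10⁻⁴/7.2 × 10⁻⁴)·(-1.9) = 36.1194 psu.
Increase required: 36.1194 − 34.84 = 1.2794 psu.

1.28 psu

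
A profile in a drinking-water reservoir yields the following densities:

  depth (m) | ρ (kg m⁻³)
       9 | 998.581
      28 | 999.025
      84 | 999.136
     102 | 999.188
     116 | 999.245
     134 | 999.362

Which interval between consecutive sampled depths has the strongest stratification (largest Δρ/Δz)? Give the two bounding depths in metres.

9–28 m

Compute the density gradient over each adjacent pair:
  9–28 m: Δρ/Δz = 0.444/19 = 0.023 kg m⁻⁴
  28–84 m: Δρ/Δz = 0.111/56 = 2.0 × 10⁻³ kg m⁻⁴
  84–102 m: Δρ/Δz = 0.052/18 = 2.9 × 10⁻³ kg m⁻⁴
  102–116 m: Δρ/Δz = 0.057/14 = 4.1 × 10⁻³ kg m⁻⁴
  116–134 m: Δρ/Δz = 0.117/18 = 6.5 × 10⁻³ kg m⁻⁴
The largest gradient is in the 9–28 m interval — the pycnocline.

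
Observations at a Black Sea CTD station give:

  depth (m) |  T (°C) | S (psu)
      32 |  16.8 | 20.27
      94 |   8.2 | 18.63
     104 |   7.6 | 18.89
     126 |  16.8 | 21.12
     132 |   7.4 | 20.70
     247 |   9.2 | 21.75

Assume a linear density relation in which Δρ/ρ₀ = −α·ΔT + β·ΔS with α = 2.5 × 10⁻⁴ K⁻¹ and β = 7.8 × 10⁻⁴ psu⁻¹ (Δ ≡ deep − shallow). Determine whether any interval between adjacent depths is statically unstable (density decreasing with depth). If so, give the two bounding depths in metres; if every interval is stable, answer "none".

104–126 m

Evaluate Δρ/ρ₀ = −αΔT + βΔS across each adjacent pair:
  32–94 m: −αΔT+βΔS = −(2.5 × 10⁻⁴)(-8.6)+(7.8 × 10⁻⁴)(-1.64) = 8.7 × 10⁻⁴ → stable
  94–104 m: −αΔT+βΔS = −(2.5 × 10⁻⁴)(-0.6)+(7.8 × 10⁻⁴)(+0.26) = 3.5 × 10⁻⁴ → stable
  104–126 m: −αΔT+βΔS = −(2.5 × 10⁻⁴)(+9.2)+(7.8 × 10⁻⁴)(+2.23) = -5.6 × 10⁻⁴ → UNSTABLE
  126–132 m: −αΔT+βΔS = −(2.5 × 10⁻⁴)(-9.4)+(7.8 × 10⁻⁴)(-0.42) = 2.0 × 10⁻³ → stable
  132–247 m: −αΔT+βΔS = −(2.5 × 10⁻⁴)(+1.8)+(7.8 × 10⁻⁴)(+1.05) = 3.7 × 10⁻⁴ → stable
The 104–126 m interval has Δρ < 0: lighter water underlies denser water.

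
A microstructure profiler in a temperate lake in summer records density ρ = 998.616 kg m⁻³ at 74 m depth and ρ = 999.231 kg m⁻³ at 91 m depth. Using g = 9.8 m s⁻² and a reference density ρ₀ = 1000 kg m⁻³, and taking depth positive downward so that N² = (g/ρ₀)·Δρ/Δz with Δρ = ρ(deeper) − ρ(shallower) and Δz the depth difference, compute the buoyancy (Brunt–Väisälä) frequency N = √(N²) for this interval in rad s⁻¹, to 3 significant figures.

Δρ = 999.231 − 998.616 = 0.615 kg m⁻³ over Δz = 91 − 74 = 17 m.
N² = (9.8/1000) × (0.615/17) = 3.5453 × 10⁻⁴ s⁻².
N = √(3.5453 × 10⁻⁴) = 0.018829 rad s⁻¹ ≈ 0.0188 rad s⁻¹.

0.0188 rad s⁻¹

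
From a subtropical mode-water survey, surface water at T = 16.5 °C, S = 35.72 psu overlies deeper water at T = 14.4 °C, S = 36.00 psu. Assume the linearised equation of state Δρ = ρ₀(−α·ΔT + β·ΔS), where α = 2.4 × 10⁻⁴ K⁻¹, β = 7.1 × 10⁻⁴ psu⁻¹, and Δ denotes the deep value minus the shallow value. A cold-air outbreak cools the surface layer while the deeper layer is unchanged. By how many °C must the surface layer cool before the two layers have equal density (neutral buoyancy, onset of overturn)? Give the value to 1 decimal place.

Neutral buoyancy requires Δρ = 0, i.e. −α(T_deep − T_surf′) + β(S_deep − S_surf) = 0.
T_surf′ = T_deep − (β/α)·ΔS = 14.4 − (7.1 × 10⁻⁴/2.4 × 10⁻⁴)·(+0.28) = 13.572 °C.
Cooling required: 16.5 − (13.572) = 2.928 °C.

2.9 °C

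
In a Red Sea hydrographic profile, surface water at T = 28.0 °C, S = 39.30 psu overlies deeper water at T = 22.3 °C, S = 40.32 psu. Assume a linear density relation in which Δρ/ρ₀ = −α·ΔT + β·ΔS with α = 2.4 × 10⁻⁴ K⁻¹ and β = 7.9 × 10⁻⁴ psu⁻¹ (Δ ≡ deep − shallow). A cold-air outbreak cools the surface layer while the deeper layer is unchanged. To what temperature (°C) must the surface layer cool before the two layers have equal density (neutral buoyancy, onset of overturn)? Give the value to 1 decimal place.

Neutral buoyancy requires Δρ = 0, i.e. −α(T_deep − T_surf′) + β(S_deep − S_surf) = 0.
T_surf′ = T_deep − (β/α)·ΔS = 22.3 − (7.9 × 10⁻⁴/2.4 × 10⁻⁴)·(+1.02) = 18.943 °C.
Cooling required: 28.0 − (18.943) = 9.057 °C.

18.9 °C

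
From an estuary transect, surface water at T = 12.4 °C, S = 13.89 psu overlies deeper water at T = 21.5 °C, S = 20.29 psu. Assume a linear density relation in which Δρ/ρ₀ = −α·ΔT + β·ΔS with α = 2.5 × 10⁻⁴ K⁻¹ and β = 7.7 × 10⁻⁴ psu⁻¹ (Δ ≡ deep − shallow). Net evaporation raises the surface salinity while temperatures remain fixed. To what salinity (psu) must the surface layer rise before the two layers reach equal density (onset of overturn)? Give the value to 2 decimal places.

17.34 psu

Neutral buoyancy requires −α(T_deep − T_surf) + β(S_deep − S_surf′) = 0.
S_surf′ = S_deep − (α/β)·ΔT = 20.29 − (2.5 × 10⁻⁴/7.7 × 10⁻⁴)·(+9.1) = 17.3355 psu.
Increase required: 17.3355 − 13.89 = 3.4455 psu.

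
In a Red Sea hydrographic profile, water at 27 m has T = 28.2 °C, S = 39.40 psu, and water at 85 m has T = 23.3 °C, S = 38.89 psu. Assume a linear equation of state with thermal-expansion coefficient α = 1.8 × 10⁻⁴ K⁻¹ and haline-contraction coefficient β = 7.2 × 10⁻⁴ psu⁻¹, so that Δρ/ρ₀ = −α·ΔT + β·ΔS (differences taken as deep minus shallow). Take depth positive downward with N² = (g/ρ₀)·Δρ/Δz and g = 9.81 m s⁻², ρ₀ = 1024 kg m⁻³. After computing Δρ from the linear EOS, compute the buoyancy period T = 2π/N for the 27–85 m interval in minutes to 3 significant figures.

11.2 min

ΔT = -4.9 K, ΔS = -0.51 psu (deep − shallow).
Δρ/ρ₀ = −αΔT + βΔS = 8.82 × 10⁻⁴ − 3.672 × 10⁻⁴ = 5.148 × 10⁻⁴, so Δρ ≈ 0.5272 kg m⁻³.
N² = (g/ρ₀)·Δρ/Δz = g·(Δρ/ρ₀)/Δz = 9.81 × 5.148 × 10⁻⁴ / 58 = 8.7072 × 10⁻⁵ s⁻².
N = √(8.7072 × 10⁻⁵) = 9.3312 × 10⁻³ rad s⁻¹ → T = 2π/N = 673.35 s = 11.223 min ≈ 11.2 min.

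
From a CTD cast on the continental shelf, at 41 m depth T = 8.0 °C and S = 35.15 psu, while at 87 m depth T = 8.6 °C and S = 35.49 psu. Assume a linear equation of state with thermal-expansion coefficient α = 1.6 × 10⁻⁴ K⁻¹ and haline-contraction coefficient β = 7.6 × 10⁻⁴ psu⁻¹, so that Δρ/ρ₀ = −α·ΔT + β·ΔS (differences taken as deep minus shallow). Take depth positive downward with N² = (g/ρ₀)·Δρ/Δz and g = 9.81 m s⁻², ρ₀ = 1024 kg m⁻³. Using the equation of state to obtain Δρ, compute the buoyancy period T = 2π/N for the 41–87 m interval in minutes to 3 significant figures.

ΔT = +0.6 K, ΔS = +0.34 psu (deep − shallow).
Δρ/ρ₀ = −αΔT + βΔS = -9.60 × 10⁻⁵ + 2.584 × 10⁻⁴ = 1.624 × 10⁻⁴, so Δρ ≈ 0.1663 kg m⁻³.
N² = (g/ρ₀)·Δρ/Δz = g·(Δρ/ρ₀)/Δz = 9.81 × 1.624 × 10⁻⁴ / 46 = 3.4634 × 10⁻⁵ s⁻².
N = √(3.4634 × 10⁻⁵) = 5.8851 × 10⁻³ rad s⁻¹ → T = 2π/N = 1.0676 × 10³ s = 17.793 min ≈ 17.8 min.

17.8 min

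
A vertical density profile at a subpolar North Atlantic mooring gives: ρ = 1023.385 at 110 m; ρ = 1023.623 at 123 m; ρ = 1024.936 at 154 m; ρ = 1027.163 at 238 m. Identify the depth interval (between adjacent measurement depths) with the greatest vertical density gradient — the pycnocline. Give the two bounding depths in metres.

Compute the density gradient over each adjacent pair:
  110–123 m: Δρ/Δz = 0.238/13 = 0.018 kg m⁻⁴
  123–154 m: Δρ/Δz = 1.313/31 = 0.042 kg m⁻⁴
  154–238 m: Δρ/Δz = 2.227/84 = 0.027 kg m⁻⁴
The largest gradient is in the 123–154 m interval — the pycnocline.

123–154 m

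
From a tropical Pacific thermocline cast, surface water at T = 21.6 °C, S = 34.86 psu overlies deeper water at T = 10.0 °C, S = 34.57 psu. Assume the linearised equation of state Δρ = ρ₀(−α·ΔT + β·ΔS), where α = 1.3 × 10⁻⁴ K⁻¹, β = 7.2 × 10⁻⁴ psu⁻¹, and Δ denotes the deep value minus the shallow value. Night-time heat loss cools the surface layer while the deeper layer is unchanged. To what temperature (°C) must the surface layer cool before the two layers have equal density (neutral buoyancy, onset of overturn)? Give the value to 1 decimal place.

11.6 °C

Neutral buoyancy requires Δρ = 0, i.e. −α(T_deep − T_surf′) + β(S_deep − S_surf) = 0.
T_surf′ = T_deep − (β/α)·ΔS = 10.0 − (7.2 × 10⁻⁴/1.3 × 10⁻⁴)·(-0.29) = 11.606 °C.
Cooling required: 21.6 − (11.606) = 9.994 °C.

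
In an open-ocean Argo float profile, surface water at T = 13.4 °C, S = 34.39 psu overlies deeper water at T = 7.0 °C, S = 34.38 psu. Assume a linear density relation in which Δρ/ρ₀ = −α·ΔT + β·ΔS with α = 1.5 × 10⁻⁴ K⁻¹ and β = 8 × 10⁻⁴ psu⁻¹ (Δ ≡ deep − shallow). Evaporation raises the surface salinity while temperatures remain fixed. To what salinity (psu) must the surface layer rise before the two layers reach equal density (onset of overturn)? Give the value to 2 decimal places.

Neutral buoyancy requires −α(T_deep − T_surf) + β(S_deep − S_surf′) = 0.
S_surf′ = S_deep − (α/β)·ΔT = 34.38 − (1.5 × 10⁻⁴/8 × 10⁻⁴)·(-6.4) = 35.5800 psu.
Increase required: 35.5800 − 34.39 = 1.1900 psu.

35.58 psu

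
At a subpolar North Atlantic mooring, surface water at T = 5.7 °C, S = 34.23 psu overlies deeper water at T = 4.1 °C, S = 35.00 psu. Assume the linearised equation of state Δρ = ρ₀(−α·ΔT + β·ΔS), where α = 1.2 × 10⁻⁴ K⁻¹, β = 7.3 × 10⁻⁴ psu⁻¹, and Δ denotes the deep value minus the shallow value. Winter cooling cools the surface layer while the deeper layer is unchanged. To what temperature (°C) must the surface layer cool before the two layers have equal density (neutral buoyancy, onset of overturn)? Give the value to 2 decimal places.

-0.58 °C

Neutral buoyancy requires Δρ = 0, i.e. −α(T_deep − T_surf′) + β(S_deep − S_surf) = 0.
T_surf′ = T_deep − (β/α)·ΔS = 4.1 − (7.3 × 10⁻⁴/1.2 × 10⁻⁴)·(+0.77) = -0.5842 °C.
Cooling required: 5.7 − (-0.5842) = 6.2842 °C.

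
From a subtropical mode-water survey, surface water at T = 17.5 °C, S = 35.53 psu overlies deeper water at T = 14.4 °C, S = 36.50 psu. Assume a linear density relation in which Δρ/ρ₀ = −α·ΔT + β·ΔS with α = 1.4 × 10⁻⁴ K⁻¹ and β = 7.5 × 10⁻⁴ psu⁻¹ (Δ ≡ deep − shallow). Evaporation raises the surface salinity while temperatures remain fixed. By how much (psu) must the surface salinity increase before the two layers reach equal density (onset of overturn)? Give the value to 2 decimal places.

1.55 psu

Neutral buoyancy requires −α(T_deep − T_surf) + β(S_deep − S_surf′) = 0.
S_surf′ = S_deep − (α/β)·ΔT = 36.50 − (1.4 × 10⁻⁴/7.5 × 10⁻⁴)·(-3.1) = 37.0787 psu.
Increase required: 37.0787 − 35.53 = 1.5487 psu.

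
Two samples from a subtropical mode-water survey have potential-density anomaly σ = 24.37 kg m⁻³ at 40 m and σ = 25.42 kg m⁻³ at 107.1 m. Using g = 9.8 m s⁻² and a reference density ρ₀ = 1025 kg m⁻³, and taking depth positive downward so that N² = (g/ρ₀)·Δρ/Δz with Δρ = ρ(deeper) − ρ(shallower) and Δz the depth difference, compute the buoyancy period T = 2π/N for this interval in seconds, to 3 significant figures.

514 s

Δρ = 1025.42 − 1024.37 = 1.05 kg m⁻³ over Δz = 107.1 − 40 = 67.1 m.
N² = (9.8/1025) × (1.05/67.1) = 1.4961 × 10⁻⁴ s⁻².
N = √(1.4961 × 10⁻⁴) = 0.012232 rad s⁻¹, so T = 2π/N = 513.67 s ≈ 514 s.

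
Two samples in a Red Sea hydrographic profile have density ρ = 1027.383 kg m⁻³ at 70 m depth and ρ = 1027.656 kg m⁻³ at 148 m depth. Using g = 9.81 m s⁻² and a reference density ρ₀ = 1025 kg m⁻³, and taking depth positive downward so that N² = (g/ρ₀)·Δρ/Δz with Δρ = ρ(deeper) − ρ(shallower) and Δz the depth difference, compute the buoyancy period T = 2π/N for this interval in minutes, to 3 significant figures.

18.1 min

Δρ = 1027.656 − 1027.383 = 0.273 kg m⁻³ over Δz = 148 − 70 = 78 m.
N² = (9.81/1025) × (0.273/78) = 3.3498 × 10⁻⁵ s⁻².
N = √(3.3498 × 10⁻⁵) = 5.7877 × 10⁻³ rad s⁻¹, so T = 2π/N = 1.0856 × 10³ s = 18.093 min ≈ 18.1 min.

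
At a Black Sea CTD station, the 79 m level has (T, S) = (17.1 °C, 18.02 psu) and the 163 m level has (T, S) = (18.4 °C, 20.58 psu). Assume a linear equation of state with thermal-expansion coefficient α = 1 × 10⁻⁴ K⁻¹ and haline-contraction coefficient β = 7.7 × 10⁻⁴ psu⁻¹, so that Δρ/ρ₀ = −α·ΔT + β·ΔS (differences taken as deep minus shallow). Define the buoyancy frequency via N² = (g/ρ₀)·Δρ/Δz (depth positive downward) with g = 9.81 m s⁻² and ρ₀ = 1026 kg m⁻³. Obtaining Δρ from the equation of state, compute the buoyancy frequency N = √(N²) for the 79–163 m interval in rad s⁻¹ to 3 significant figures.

0.0147 rad s⁻¹

ΔT = +1.3 K, ΔS = +2.56 psu (deep − shallow).
Δρ/ρ₀ = −αΔT + βΔS = -1.30 × 10⁻⁴ + 1.9712 × 10⁻³ = 1.8412 × 10⁻³, so Δρ ≈ 1.889 kg m⁻³.
N² = (g/ρ₀)·Δρ/Δz = g·(Δρ/ρ₀)/Δz = 9.81 × 1.8412 × 10⁻³ / 84 = 2.1503 × 10⁻⁴ s⁻².
N = √(2.1503 × 10⁻⁴) = 0.014664 rad s⁻¹ ≈ 0.0147 rad s⁻¹.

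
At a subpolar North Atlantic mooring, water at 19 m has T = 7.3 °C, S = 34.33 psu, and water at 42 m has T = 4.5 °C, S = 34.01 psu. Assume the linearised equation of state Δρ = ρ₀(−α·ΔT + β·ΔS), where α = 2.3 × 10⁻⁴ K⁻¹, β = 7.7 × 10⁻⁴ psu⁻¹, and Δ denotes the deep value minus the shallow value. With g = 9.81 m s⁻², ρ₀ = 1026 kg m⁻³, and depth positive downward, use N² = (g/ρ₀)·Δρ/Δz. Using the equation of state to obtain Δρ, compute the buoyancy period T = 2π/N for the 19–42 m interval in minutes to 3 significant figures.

ΔT = -2.8 K, ΔS = -0.32 psu (deep − shallow).
Δρ/ρ₀ = −αΔT + βΔS = 6.44 × 10⁻⁴ − 2.464 × 10⁻⁴ = 3.976 × 10⁻⁴, so Δρ ≈ 0.4079 kg m⁻³.
N² = (g/ρ₀)·Δρ/Δz = g·(Δρ/ρ₀)/Δz = 9.81 × 3.976 × 10⁻⁴ / 23 = 1.6959 × 10⁻⁴ s⁻².
N = √(1.6959 × 10⁻⁴) = 0.013023 rad s⁻¹ → T = 2π/N = 482.47 s = 8.0412 min ≈ 8.04 min.

8.04 min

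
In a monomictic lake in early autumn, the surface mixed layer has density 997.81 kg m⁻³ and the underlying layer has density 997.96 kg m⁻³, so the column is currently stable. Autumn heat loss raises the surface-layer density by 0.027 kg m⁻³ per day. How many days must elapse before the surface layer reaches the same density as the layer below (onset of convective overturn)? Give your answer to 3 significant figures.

5.56 days

Density deficit of the surface layer: 997.96 − 997.81 = 0.15 kg m⁻³.
Required change = 0.15 / 0.027 = 5.56 days.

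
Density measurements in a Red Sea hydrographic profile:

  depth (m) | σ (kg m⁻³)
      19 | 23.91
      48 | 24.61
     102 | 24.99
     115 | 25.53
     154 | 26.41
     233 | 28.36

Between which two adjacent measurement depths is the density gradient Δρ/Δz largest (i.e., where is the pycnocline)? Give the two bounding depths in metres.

Compute the density gradient over each adjacent pair:
  19–48 m: Δρ/Δz = 0.70/29 = 0.024 kg m⁻⁴
  48–102 m: Δρ/Δz = 0.38/54 = 7.0 × 10⁻³ kg m⁻⁴
  102–115 m: Δρ/Δz = 0.54/13 = 0.042 kg m⁻⁴
  115–154 m: Δρ/Δz = 0.88/39 = 0.023 kg m⁻⁴
  154–233 m: Δρ/Δz = 1.95/79 = 0.025 kg m⁻⁴
The largest gradient is in the 102–115 m interval — the pycnocline.

102–115 m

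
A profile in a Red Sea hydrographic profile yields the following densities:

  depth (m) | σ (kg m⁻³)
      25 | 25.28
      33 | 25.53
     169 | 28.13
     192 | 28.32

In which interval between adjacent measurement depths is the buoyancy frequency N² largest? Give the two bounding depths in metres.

25–33 m

Compute the density gradient over each adjacent pair:
  25–33 m: Δρ/Δz = 0.25/8 = 0.031 kg m⁻⁴
  33–169 m: Δρ/Δz = 2.60/136 = 0.019 kg m⁻⁴
  169–192 m: Δρ/Δz = 0.19/23 = 8.3 × 10⁻³ kg m⁻⁴
The largest gradient is in the 25–33 m interval — the pycnocline.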